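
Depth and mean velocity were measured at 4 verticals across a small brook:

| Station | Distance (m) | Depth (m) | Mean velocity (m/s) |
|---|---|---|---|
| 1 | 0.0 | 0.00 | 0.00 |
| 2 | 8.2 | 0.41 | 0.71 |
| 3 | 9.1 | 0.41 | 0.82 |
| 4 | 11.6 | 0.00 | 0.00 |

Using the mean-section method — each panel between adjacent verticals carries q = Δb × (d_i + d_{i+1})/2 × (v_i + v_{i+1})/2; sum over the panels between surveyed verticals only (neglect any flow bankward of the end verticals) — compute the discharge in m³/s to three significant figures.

Panel 1-2: Δb = 8.2 m, d̄ = (0.00+0.41)/2 = 0.205, v̄ = (0.00+0.71)/2 = 0.355 → q = 8.2×0.205×0.355 = 0.5968 m³/s
Panel 2-3: Δb = 0.9 m, d̄ = (0.41+0.41)/2 = 0.41, v̄ = (0.71+0.82)/2 = 0.765 → q = 0.9×0.41×0.765 = 0.2823 m³/s
Panel 3-4: Δb = 2.5 m, d̄ = (0.41+0.00)/2 = 0.205, v̄ = (0.82+0.00)/2 = 0.41 → q = 2.5×0.205×0.41 = 0.2101 m³/s
Q = Σ q = 1.089 m³/s

1.09 m³/s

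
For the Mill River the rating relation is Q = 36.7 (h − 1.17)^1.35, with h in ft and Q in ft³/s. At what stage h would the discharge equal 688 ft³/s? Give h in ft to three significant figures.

9.94 ft

h − h₀ = (Q/C)^(1/b) = (688/36.7)^(1/1.35) = 8.768 ft
h = 1.17 + 8.768 = 9.938 ft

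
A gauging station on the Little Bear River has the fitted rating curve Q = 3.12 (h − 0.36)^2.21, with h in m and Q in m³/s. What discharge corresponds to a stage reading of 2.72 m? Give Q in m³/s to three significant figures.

Q = 3.12 × (2.72 − 0.36)^2.21 = 3.12 × 2.36^2.21 = 20.81 m³/s

20.8 m³/s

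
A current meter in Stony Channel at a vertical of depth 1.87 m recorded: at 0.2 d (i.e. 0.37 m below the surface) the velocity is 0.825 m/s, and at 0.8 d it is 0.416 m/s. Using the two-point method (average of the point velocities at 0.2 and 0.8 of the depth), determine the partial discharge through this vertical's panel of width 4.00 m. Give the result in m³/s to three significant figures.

v̄ = (0.825 + 0.416) / 2 = 0.6205 m/s
q = v̄ × d × w = 0.6205 × 1.87 × 4.00 = 4.641 m³/s

4.64 m³/s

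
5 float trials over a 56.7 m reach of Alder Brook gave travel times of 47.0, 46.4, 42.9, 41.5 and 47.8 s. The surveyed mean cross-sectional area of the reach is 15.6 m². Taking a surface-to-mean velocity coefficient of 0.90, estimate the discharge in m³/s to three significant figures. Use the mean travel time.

t̄ = (47.0 + 46.4 + 42.9 + 41.5 + 47.8) / 5 = 45.12 s
v_surface = L / t̄ = 56.7 / 45.12 = 1.257 m/s
v_mean = 0.90 × 1.257 = 1.131 m/s
Q = A × v_mean = 15.6 × 1.131 = 17.64 m³/s

17.6 m³/s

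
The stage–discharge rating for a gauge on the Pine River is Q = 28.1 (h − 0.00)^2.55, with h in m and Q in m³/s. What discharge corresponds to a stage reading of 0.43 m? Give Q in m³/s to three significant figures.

Q = 28.1 × (0.43 − 0.00)^2.55 = 28.1 × 0.43^2.55 = 3.266 m³/s

3.27 m³/s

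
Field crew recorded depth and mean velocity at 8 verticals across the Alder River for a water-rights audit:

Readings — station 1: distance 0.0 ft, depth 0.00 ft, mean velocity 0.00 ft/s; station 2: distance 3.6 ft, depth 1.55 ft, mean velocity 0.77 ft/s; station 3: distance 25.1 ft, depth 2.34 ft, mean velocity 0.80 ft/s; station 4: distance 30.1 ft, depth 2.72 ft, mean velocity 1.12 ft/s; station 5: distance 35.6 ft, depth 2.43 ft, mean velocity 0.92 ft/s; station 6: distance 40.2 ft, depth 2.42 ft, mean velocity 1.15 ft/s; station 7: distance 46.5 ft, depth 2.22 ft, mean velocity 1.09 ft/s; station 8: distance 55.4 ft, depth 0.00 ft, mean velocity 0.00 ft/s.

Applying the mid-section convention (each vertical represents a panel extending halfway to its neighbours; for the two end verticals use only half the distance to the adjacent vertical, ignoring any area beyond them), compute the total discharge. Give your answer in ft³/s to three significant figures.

101 ft³/s

w_2 = (25.1 − 0.0)/2 = 12.55 ft; q_2 = 0.77 × 1.55 × 12.55 = 14.98 ft³/s
w_3 = (30.1 − 3.6)/2 = 13.25 ft; q_3 = 0.80 × 2.34 × 13.25 = 24.80 ft³/s
w_4 = (35.6 − 25.1)/2 = 5.25 ft; q_4 = 1.12 × 2.72 × 5.25 = 15.99 ft³/s
w_5 = (40.2 − 30.1)/2 = 5.05 ft; q_5 = 0.92 × 2.43 × 5.05 = 11.29 ft³/s
w_6 = (46.5 − 35.6)/2 = 5.45 ft; q_6 = 1.15 × 2.42 × 5.45 = 15.17 ft³/s
w_7 = (55.4 − 40.2)/2 = 7.6 ft; q_7 = 1.09 × 2.22 × 7.6 = 18.39 ft³/s
Stations 1, 8 contribute zero (depth or velocity is 0).
Q = Σ qᵢ = 100.6 ft³/s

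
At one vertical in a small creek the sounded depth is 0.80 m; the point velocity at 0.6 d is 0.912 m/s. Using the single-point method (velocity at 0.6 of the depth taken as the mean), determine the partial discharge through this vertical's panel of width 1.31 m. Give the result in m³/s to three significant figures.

v̄ = v₀.₆ = 0.912 m/s
q = v̄ × d × w = 0.9120 × 0.80 × 1.31 = 0.9558 m³/s

0.956 m³/s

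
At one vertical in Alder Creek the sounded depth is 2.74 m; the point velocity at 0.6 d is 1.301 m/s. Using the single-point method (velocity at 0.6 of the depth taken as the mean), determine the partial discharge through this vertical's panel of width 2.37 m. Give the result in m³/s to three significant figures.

v̄ = v₀.₆ = 1.301 m/s
q = v̄ × d × w = 1.301 × 2.74 × 2.37 = 8.448 m³/s

8.45 m³/s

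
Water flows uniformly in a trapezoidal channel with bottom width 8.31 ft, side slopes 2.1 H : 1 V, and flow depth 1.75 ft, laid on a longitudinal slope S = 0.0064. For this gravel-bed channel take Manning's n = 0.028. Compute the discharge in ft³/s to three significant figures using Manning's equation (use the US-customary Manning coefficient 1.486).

A = (b + z·y)·y = (8.31 + 2.1×1.75)×1.75 = 20.97 ft²
P = b + 2y√(1+z²) = 8.31 + 2×1.75×√(1+2.1²) = 16.45 ft
R = A/P = 20.97/16.45 = 1.275 ft
Q = (1.486/n)·A·R^(2/3)·S^(1/2) = (1.486/0.028) × 20.97 × 1.275^(2/3) × 0.0064^(1/2) = 104.7 ft³/s

105 ft³/s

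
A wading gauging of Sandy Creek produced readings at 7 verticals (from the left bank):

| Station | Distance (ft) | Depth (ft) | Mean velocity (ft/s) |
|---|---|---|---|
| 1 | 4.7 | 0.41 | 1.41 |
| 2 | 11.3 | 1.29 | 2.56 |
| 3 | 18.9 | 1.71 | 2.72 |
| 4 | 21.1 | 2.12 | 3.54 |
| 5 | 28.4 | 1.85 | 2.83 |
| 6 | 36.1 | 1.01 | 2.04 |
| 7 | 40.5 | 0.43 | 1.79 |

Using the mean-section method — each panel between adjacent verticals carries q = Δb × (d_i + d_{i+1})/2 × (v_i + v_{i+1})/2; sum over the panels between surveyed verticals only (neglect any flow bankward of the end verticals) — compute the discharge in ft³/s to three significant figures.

Panel 1-2: Δb = 6.6 ft, d̄ = (0.41+1.29)/2 = 0.85, v̄ = (1.41+2.56)/2 = 1.985 → q = 6.6×0.85×1.985 = 11.14 ft³/s
Panel 2-3: Δb = 7.6 ft, d̄ = (1.29+1.71)/2 = 1.5, v̄ = (2.56+2.72)/2 = 2.64 → q = 7.6×1.5×2.64 = 30.10 ft³/s
Panel 3-4: Δb = 2.2 ft, d̄ = (1.71+2.12)/2 = 1.915, v̄ = (2.72+3.54)/2 = 3.13 → q = 2.2×1.915×3.13 = 13.19 ft³/s
Panel 4-5: Δb = 7.3 ft, d̄ = (2.12+1.85)/2 = 1.985, v̄ = (3.54+2.83)/2 = 3.185 → q = 7.3×1.985×3.185 = 46.15 ft³/s
Panel 5-6: Δb = 7.7 ft, d̄ = (1.85+1.01)/2 = 1.43, v̄ = (2.83+2.04)/2 = 2.435 → q = 7.7×1.43×2.435 = 26.81 ft³/s
Panel 6-7: Δb = 4.4 ft, d̄ = (1.01+0.43)/2 = 0.72, v̄ = (2.04+1.79)/2 = 1.915 → q = 4.4×0.72×1.915 = 6.067 ft³/s
Q = Σ q = 133.4 ft³/s

133 ft³/s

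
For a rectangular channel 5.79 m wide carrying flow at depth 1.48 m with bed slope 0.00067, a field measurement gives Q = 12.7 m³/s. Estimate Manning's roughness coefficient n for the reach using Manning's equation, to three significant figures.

0.0172

A = b·y = 5.79 × 1.48 = 8.569 m²
P = b + 2y = 5.79 + 2×1.48 = 8.750 m
R = A/P = 8.569/8.750 = 0.9793 m
n = (1/Q)·A·R^(2/3)·S^(1/2) = (1/12.7) × 8.569 × 0.9862 × 0.02588 = 0.01722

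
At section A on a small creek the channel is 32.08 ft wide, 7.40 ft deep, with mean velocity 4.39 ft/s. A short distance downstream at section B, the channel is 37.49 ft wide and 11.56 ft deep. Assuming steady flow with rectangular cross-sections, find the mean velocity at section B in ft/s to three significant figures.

Q = A₁V₁ = (32.08×7.40) × 4.39 = 1042 ft³/s
A₂ = 37.49 × 11.56 = 433.4 ft²
V₂ = Q/A₂ = 1042/433.4 = 2.405 ft/s

2.40 ft/s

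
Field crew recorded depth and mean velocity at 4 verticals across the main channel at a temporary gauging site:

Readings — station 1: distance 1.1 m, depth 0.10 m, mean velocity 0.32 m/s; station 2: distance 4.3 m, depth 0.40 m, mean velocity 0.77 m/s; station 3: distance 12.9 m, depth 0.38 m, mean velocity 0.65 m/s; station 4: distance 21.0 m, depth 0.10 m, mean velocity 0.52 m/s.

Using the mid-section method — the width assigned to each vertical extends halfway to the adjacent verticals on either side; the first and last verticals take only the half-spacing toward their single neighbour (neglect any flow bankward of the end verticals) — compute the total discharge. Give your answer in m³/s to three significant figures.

w_1 = (4.3 − 1.1)/2 = 1.6 m; q_1 = 0.32 × 0.10 × 1.6 = 0.05120 m³/s
w_2 = (12.9 − 1.1)/2 = 5.9 m; q_2 = 0.77 × 0.40 × 5.9 = 1.817 m³/s
w_3 = (21.0 − 4.3)/2 = 8.35 m; q_3 = 0.65 × 0.38 × 8.35 = 2.062 m³/s
w_4 = (21.0 − 12.9)/2 = 4.05 m; q_4 = 0.52 × 0.10 × 4.05 = 0.2106 m³/s
Q = Σ qᵢ = 4.141 m³/s

4.14 m³/s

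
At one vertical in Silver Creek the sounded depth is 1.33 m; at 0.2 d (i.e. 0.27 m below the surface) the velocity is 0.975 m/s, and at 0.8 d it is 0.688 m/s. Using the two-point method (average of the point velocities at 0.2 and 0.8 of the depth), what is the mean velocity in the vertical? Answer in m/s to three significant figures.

v̄ = (0.975 + 0.688) / 2 = 0.8315 m/s

0.832 m/s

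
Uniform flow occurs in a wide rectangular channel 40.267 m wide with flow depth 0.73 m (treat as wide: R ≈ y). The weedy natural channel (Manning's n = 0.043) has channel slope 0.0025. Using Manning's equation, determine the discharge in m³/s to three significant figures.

A = b·y = 40.267 × 0.73 = 29.39 m²
Wide channel: R ≈ y = 0.73 m
Q = (1/n)·A·R^(2/3)·S^(1/2) = (1/0.043) × 29.39 × 0.7300^(2/3) × 0.0025^(1/2) = 27.71 m³/s

27.7 m³/s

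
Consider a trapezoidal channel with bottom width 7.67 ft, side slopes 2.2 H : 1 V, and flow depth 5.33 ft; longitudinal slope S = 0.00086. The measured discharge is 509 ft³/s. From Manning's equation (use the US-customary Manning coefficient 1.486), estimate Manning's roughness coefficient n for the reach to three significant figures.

A = (b + z·y)·y = (7.67 + 2.2×5.33)×5.33 = 103.4 ft²
P = b + 2y√(1+z²) = 7.67 + 2×5.33×√(1+2.2²) = 33.43 ft
R = A/P = 103.4/33.43 = 3.092 ft
n = (1.486/Q)·A·R^(2/3)·S^(1/2) = (1.486/509) × 103.4 × 2.123 × 0.02933 = 0.01879

0.0188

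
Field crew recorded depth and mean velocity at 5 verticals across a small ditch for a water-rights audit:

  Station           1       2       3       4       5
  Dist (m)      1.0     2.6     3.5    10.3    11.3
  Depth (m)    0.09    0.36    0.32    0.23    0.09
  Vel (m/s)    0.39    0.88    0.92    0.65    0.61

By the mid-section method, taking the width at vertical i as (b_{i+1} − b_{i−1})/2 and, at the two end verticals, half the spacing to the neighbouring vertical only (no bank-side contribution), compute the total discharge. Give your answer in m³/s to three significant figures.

w_1 = (2.6 − 1.0)/2 = 0.8 m; q_1 = 0.39 × 0.09 × 0.8 = 0.02808 m³/s
w_2 = (3.5 − 1.0)/2 = 1.25 m; q_2 = 0.88 × 0.36 × 1.25 = 0.3960 m³/s
w_3 = (10.3 − 2.6)/2 = 3.85 m; q_3 = 0.92 × 0.32 × 3.85 = 1.133 m³/s
w_4 = (11.3 − 3.5)/2 = 3.9 m; q_4 = 0.65 × 0.23 × 3.9 = 0.5831 m³/s
w_5 = (11.3 − 10.3)/2 = 0.5 m; q_5 = 0.61 × 0.09 × 0.5 = 0.02745 m³/s
Q = Σ qᵢ = 2.168 m³/s

2.17 m³/s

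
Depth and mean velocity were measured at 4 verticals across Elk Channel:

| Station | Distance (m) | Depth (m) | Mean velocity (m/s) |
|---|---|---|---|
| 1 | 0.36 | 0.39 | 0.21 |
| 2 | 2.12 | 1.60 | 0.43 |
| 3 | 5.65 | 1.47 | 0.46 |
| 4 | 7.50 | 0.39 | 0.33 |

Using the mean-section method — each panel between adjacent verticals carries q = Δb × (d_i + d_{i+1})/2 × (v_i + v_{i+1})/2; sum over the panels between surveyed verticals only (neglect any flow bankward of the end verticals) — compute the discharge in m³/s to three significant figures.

3.65 m³/s

Panel 1-2: Δb = 1.76 m, d̄ = (0.39+1.60)/2 = 0.995, v̄ = (0.21+0.43)/2 = 0.32 → q = 1.76×0.995×0.32 = 0.5604 m³/s
Panel 2-3: Δb = 3.53 m, d̄ = (1.60+1.47)/2 = 1.535, v̄ = (0.43+0.46)/2 = 0.445 → q = 3.53×1.535×0.445 = 2.411 m³/s
Panel 3-4: Δb = 1.85 m, d̄ = (1.47+0.39)/2 = 0.93, v̄ = (0.46+0.33)/2 = 0.395 → q = 1.85×0.93×0.395 = 0.6796 m³/s
Q = Σ q = 3.651 m³/s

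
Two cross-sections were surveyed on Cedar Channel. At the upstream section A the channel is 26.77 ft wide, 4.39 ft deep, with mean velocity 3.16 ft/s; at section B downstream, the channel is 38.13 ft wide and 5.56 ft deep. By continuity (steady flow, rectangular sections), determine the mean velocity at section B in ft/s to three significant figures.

Q = A₁V₁ = (26.77×4.39) × 3.16 = 371.4 ft³/s
A₂ = 38.13 × 5.56 = 212.0 ft²
V₂ = Q/A₂ = 371.4/212.0 = 1.752 ft/s

1.75 ft/s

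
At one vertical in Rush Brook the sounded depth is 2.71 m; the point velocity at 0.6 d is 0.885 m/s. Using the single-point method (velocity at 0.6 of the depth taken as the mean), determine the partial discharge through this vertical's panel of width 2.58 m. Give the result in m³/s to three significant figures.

v̄ = v₀.₆ = 0.885 m/s
q = v̄ × d × w = 0.8850 × 2.71 × 2.58 = 6.188 m³/s

6.19 m³/s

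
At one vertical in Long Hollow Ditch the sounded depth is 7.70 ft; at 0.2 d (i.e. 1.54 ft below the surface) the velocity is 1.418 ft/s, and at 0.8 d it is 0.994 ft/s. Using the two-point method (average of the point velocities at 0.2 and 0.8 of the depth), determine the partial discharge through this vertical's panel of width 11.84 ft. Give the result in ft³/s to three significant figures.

v̄ = (1.418 + 0.994) / 2 = 1.206 ft/s
q = v̄ × d × w = 1.206 × 7.70 × 11.84 = 109.9 ft³/s

110 ft³/s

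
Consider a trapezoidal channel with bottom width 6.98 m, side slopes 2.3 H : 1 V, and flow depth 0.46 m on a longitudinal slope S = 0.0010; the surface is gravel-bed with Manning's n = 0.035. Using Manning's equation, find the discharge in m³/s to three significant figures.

A = (b + z·y)·y = (6.98 + 2.3×0.46)×0.46 = 3.697 m²
P = b + 2y√(1+z²) = 6.98 + 2×0.46×√(1+2.3²) = 9.287 m
R = A/P = 3.697/9.287 = 0.3981 m
Q = (1/n)·A·R^(2/3)·S^(1/2) = (1/0.035) × 3.697 × 0.3981^(2/3) × 0.0010^(1/2) = 1.808 m³/s

1.81 m³/s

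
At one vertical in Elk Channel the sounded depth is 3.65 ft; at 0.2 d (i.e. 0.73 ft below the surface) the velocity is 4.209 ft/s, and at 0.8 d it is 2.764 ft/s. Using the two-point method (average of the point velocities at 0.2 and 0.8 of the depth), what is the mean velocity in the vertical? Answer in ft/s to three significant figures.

v̄ = (4.209 + 2.764) / 2 = 3.487 ft/s

3.49 ft/s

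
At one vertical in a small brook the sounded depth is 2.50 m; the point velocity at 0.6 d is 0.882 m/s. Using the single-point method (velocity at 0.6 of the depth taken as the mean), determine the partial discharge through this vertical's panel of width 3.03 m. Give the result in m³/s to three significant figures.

6.68 m³/s

v̄ = v₀.₆ = 0.882 m/s
q = v̄ × d × w = 0.8820 × 2.50 × 3.03 = 6.681 m³/s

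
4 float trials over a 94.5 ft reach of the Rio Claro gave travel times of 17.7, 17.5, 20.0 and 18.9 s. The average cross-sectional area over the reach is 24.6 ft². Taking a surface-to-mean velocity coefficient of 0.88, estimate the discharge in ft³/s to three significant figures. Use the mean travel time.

t̄ = (17.7 + 17.5 + 20.0 + 18.9) / 4 = 18.525 s
v_surface = L / t̄ = 94.5 / 18.525 = 5.101 ft/s
v_mean = 0.88 × 5.101 = 4.489 ft/s
Q = A × v_mean = 24.6 × 4.489 = 110.4 ft³/s

110 ft³/s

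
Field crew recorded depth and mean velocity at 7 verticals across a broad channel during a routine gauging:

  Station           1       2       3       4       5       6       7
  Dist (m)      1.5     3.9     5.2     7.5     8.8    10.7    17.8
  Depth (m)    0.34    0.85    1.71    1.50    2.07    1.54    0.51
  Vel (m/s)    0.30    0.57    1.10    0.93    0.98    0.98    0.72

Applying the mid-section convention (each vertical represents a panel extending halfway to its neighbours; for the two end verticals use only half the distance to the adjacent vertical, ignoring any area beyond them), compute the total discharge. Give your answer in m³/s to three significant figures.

18.3 m³/s

w_1 = (3.9 − 1.5)/2 = 1.2 m; q_1 = 0.30 × 0.34 × 1.2 = 0.1224 m³/s
w_2 = (5.2 − 1.5)/2 = 1.85 m; q_2 = 0.57 × 0.85 × 1.85 = 0.8963 m³/s
w_3 = (7.5 − 3.9)/2 = 1.8 m; q_3 = 1.10 × 1.71 × 1.8 = 3.386 m³/s
w_4 = (8.8 − 5.2)/2 = 1.8 m; q_4 = 0.93 × 1.50 × 1.8 = 2.511 m³/s
w_5 = (10.7 − 7.5)/2 = 1.6 m; q_5 = 0.98 × 2.07 × 1.6 = 3.246 m³/s
w_6 = (17.8 − 8.8)/2 = 4.5 m; q_6 = 0.98 × 1.54 × 4.5 = 6.791 m³/s
w_7 = (17.8 − 10.7)/2 = 3.55 m; q_7 = 0.72 × 0.51 × 3.55 = 1.304 m³/s
Q = Σ qᵢ = 18.26 m³/s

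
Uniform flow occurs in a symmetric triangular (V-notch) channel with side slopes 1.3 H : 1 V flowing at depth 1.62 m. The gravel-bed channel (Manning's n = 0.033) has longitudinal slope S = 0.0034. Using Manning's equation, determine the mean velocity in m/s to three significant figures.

1.32 m/s

A = z·y² = 1.3×1.62² = 3.412 m²
P = 2y√(1+z²) = 2×1.62×√(1+1.3²) = 5.314 m
R = A/P = 3.412/5.314 = 0.6420 m
Q = (1/n)·A·R^(2/3)·S^(1/2) = (1/0.033) × 3.412 × 0.6420^(2/3) × 0.0034^(1/2) = 4.486 m³/s
V = Q/A = 4.486/3.412 = 1.315 m/s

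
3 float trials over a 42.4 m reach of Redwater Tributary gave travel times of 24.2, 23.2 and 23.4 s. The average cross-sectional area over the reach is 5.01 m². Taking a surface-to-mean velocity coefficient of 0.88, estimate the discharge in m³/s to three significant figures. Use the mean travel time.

7.92 m³/s

t̄ = (24.2 + 23.2 + 23.4) / 3 = 23.6 s
v_surface = L / t̄ = 42.4 / 23.6 = 1.797 m/s
v_mean = 0.88 × 1.797 = 1.581 m/s
Q = A × v_mean = 5.01 × 1.581 = 7.921 m³/s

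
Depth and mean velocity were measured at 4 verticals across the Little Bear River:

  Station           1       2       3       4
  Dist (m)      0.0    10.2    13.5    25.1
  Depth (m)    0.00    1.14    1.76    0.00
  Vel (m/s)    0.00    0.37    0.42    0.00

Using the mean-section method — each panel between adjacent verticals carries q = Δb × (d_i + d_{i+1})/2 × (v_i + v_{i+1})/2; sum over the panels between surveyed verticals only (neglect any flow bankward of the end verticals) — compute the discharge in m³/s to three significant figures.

5.11 m³/s

Panel 1-2: Δb = 10.2 m, d̄ = (0.00+1.14)/2 = 0.57, v̄ = (0.00+0.37)/2 = 0.185 → q = 10.2×0.57×0.185 = 1.076 m³/s
Panel 2-3: Δb = 3.3 m, d̄ = (1.14+1.76)/2 = 1.45, v̄ = (0.37+0.42)/2 = 0.395 → q = 3.3×1.45×0.395 = 1.890 m³/s
Panel 3-4: Δb = 11.6 m, d̄ = (1.76+0.00)/2 = 0.88, v̄ = (0.42+0.00)/2 = 0.21 → q = 11.6×0.88×0.21 = 2.144 m³/s
Q = Σ q = 5.109 m³/s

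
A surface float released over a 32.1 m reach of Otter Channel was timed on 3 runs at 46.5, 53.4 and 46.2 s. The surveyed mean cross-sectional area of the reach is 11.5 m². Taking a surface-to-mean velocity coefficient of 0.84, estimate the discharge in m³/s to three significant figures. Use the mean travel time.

t̄ = (46.5 + 53.4 + 46.2) / 3 = 48.7 s
v_surface = L / t̄ = 32.1 / 48.7 = 0.6591 m/s
v_mean = 0.84 × 0.6591 = 0.5537 m/s
Q = A × v_mean = 11.5 × 0.5537 = 6.367 m³/s

6.37 m³/s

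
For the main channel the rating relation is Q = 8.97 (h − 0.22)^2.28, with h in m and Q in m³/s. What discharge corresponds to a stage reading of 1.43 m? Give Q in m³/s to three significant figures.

Q = 8.97 × (1.43 − 0.22)^2.28 = 8.97 × 1.21^2.28 = 13.85 m³/s

13.9 m³/s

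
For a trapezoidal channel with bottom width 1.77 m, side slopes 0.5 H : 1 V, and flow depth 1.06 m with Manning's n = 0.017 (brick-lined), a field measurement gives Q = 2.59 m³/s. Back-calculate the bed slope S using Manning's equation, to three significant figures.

0.000661

A = (b + z·y)·y = (1.77 + 0.5×1.06)×1.06 = 2.438 m²
P = b + 2y√(1+z²) = 1.77 + 2×1.06×√(1+0.5²) = 4.140 m
R = A/P = 2.438/4.140 = 0.5889 m
S = (Q·n / (1·A·R^(2/3)))² = (2.59×0.017 / (1×2.438×0.7025))² = 0.0006608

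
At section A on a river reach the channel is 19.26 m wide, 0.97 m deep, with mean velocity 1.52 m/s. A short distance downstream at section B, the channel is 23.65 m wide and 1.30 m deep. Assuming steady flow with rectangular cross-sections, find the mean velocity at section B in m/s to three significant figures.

Q = A₁V₁ = (19.26×0.97) × 1.52 = 28.40 m³/s
A₂ = 23.65 × 1.30 = 30.75 m²
V₂ = Q/A₂ = 28.40/30.75 = 0.9236 m/s

0.924 m/s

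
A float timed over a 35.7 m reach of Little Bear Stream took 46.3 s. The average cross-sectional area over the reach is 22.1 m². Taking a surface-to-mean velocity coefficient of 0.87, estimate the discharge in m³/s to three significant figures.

14.8 m³/s

v_surface = L / t̄ = 35.7 / 46.3 = 0.7711 m/s
v_mean = 0.87 × 0.7711 = 0.6708 m/s
Q = A × v_mean = 22.1 × 0.6708 = 14.83 m³/s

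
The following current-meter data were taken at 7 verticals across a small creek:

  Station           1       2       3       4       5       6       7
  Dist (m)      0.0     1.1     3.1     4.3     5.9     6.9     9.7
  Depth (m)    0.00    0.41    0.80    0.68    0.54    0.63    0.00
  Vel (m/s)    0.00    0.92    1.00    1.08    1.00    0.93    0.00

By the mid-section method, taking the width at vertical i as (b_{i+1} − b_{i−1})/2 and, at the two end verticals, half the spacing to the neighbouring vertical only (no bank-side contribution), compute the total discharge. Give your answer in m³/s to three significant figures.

w_2 = (3.1 − 0.0)/2 = 1.55 m; q_2 = 0.92 × 0.41 × 1.55 = 0.5847 m³/s
w_3 = (4.3 − 1.1)/2 = 1.6 m; q_3 = 1.00 × 0.80 × 1.6 = 1.280 m³/s
w_4 = (5.9 − 3.1)/2 = 1.4 m; q_4 = 1.08 × 0.68 × 1.4 = 1.028 m³/s
w_5 = (6.9 − 4.3)/2 = 1.3 m; q_5 = 1.00 × 0.54 × 1.3 = 0.7020 m³/s
w_6 = (9.7 − 5.9)/2 = 1.9 m; q_6 = 0.93 × 0.63 × 1.9 = 1.113 m³/s
Stations 1, 7 contribute zero (depth or velocity is 0).
Q = Σ qᵢ = 4.708 m³/s

4.71 m³/s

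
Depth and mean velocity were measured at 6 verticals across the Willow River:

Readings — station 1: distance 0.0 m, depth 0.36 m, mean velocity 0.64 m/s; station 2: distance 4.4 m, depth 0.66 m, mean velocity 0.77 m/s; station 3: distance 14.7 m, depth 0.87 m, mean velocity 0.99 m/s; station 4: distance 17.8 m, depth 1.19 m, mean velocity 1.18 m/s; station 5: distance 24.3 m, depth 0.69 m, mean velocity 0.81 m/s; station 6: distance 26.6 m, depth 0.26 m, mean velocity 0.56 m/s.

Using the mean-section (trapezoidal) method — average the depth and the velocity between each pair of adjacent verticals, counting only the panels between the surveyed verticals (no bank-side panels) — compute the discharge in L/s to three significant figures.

Panel 1-2: Δb = 4.4 m, d̄ = (0.36+0.66)/2 = 0.51, v̄ = (0.64+0.77)/2 = 0.705 → q = 4.4×0.51×0.705 = 1.582 m³/s
Panel 2-3: Δb = 10.3 m, d̄ = (0.66+0.87)/2 = 0.765, v̄ = (0.77+0.99)/2 = 0.88 → q = 10.3×0.765×0.88 = 6.934 m³/s
Panel 3-4: Δb = 3.1 m, d̄ = (0.87+1.19)/2 = 1.03, v̄ = (0.99+1.18)/2 = 1.085 → q = 3.1×1.03×1.085 = 3.464 m³/s
Panel 4-5: Δb = 6.5 m, d̄ = (1.19+0.69)/2 = 0.94, v̄ = (1.18+0.81)/2 = 0.995 → q = 6.5×0.94×0.995 = 6.079 m³/s
Panel 5-6: Δb = 2.3 m, d̄ = (0.69+0.26)/2 = 0.475, v̄ = (0.81+0.56)/2 = 0.685 → q = 2.3×0.475×0.685 = 0.7484 m³/s
Q = Σ q = 18.81 m³/s
= 18.81 × 1000 = 18810 L/s

18800 L/s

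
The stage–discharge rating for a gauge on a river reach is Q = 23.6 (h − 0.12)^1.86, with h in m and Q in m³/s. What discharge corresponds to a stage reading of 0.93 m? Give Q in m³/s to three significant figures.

Q = 23.6 × (0.93 − 0.12)^1.86 = 23.6 × 0.81^1.86 = 15.95 m³/s

15.9 m³/s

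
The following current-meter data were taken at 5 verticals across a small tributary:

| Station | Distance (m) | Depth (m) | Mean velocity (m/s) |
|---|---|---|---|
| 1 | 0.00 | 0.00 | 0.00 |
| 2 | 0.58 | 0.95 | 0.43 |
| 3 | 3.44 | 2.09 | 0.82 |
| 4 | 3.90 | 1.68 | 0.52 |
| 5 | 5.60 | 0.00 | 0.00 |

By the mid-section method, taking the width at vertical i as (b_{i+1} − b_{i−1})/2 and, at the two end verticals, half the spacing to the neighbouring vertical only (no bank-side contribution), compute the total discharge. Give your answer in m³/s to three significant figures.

w_2 = (3.44 − 0.00)/2 = 1.72 m; q_2 = 0.43 × 0.95 × 1.72 = 0.7026 m³/s
w_3 = (3.90 − 0.58)/2 = 1.66 m; q_3 = 0.82 × 2.09 × 1.66 = 2.845 m³/s
w_4 = (5.60 − 3.44)/2 = 1.08 m; q_4 = 0.52 × 1.68 × 1.08 = 0.9435 m³/s
Stations 1, 5 contribute zero (depth or velocity is 0).
Q = Σ qᵢ = 4.491 m³/s

4.49 m³/s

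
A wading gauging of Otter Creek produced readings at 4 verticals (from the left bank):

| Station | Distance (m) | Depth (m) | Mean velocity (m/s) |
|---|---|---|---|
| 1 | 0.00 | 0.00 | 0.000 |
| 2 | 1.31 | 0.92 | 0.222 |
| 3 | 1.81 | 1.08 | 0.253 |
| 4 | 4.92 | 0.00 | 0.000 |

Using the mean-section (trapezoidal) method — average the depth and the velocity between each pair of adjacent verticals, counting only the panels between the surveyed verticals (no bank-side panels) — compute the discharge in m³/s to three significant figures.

Panel 1-2: Δb = 1.31 m, d̄ = (0.00+0.92)/2 = 0.46, v̄ = (0.000+0.222)/2 = 0.111 → q = 1.31×0.46×0.111 = 0.06689 m³/s
Panel 2-3: Δb = 0.5 m, d̄ = (0.92+1.08)/2 = 1, v̄ = (0.222+0.253)/2 = 0.2375 → q = 0.5×1×0.2375 = 0.1188 m³/s
Panel 3-4: Δb = 3.11 m, d̄ = (1.08+0.00)/2 = 0.54, v̄ = (0.253+0.000)/2 = 0.1265 → q = 3.11×0.54×0.1265 = 0.2124 m³/s
Q = Σ q = 0.3981 m³/s

0.398 m³/s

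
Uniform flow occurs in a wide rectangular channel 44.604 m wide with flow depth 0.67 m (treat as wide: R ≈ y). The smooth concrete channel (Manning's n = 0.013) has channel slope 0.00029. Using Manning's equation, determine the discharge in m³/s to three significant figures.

30.0 m³/s

A = b·y = 44.604 × 0.67 = 29.88 m²
Wide channel: R ≈ y = 0.67 m
Q = (1/n)·A·R^(2/3)·S^(1/2) = (1/0.013) × 29.88 × 0.6700^(2/3) × 0.00029^(1/2) = 29.97 m³/s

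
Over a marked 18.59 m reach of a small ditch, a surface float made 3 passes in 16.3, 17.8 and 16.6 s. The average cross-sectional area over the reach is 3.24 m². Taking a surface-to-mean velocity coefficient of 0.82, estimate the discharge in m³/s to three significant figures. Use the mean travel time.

t̄ = (16.3 + 17.8 + 16.6) / 3 = 16.9 s
v_surface = L / t̄ = 18.59 / 16.9 = 1.100 m/s
v_mean = 0.82 × 1.100 = 0.9020 m/s
Q = A × v_mean = 3.24 × 0.9020 = 2.922 m³/s

2.92 m³/s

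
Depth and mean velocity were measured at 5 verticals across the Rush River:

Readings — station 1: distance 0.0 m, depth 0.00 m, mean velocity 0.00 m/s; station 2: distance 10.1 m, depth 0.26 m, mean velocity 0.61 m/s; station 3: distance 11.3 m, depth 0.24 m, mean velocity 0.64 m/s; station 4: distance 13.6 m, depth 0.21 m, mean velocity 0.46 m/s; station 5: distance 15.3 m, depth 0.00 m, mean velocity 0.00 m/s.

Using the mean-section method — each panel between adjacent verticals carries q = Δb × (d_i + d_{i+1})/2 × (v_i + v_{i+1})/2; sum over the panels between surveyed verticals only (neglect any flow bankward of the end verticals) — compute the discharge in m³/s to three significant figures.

0.914 m³/s

Panel 1-2: Δb = 10.1 m, d̄ = (0.00+0.26)/2 = 0.13, v̄ = (0.00+0.61)/2 = 0.305 → q = 10.1×0.13×0.305 = 0.4005 m³/s
Panel 2-3: Δb = 1.2 m, d̄ = (0.26+0.24)/2 = 0.25, v̄ = (0.61+0.64)/2 = 0.625 → q = 1.2×0.25×0.625 = 0.1875 m³/s
Panel 3-4: Δb = 2.3 m, d̄ = (0.24+0.21)/2 = 0.225, v̄ = (0.64+0.46)/2 = 0.55 → q = 2.3×0.225×0.55 = 0.2846 m³/s
Panel 4-5: Δb = 1.7 m, d̄ = (0.21+0.00)/2 = 0.105, v̄ = (0.46+0.00)/2 = 0.23 → q = 1.7×0.105×0.23 = 0.04106 m³/s
Q = Σ q = 0.9136 m³/s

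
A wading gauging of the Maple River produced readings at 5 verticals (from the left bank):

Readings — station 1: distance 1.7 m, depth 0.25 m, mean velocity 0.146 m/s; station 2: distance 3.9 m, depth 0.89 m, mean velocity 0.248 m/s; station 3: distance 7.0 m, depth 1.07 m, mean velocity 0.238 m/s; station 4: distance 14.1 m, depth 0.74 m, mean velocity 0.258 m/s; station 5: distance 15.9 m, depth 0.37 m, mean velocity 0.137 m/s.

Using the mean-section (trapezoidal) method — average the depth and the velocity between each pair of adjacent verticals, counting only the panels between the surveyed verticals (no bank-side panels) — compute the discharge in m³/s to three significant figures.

Panel 1-2: Δb = 2.2 m, d̄ = (0.25+0.89)/2 = 0.57, v̄ = (0.146+0.248)/2 = 0.197 → q = 2.2×0.57×0.197 = 0.2470 m³/s
Panel 2-3: Δb = 3.1 m, d̄ = (0.89+1.07)/2 = 0.98, v̄ = (0.248+0.238)/2 = 0.243 → q = 3.1×0.98×0.243 = 0.7382 m³/s
Panel 3-4: Δb = 7.1 m, d̄ = (1.07+0.74)/2 = 0.905, v̄ = (0.238+0.258)/2 = 0.248 → q = 7.1×0.905×0.248 = 1.594 m³/s
Panel 4-5: Δb = 1.8 m, d̄ = (0.74+0.37)/2 = 0.555, v̄ = (0.258+0.137)/2 = 0.1975 → q = 1.8×0.555×0.1975 = 0.1973 m³/s
Q = Σ q = 2.776 m³/s

2.78 m³/s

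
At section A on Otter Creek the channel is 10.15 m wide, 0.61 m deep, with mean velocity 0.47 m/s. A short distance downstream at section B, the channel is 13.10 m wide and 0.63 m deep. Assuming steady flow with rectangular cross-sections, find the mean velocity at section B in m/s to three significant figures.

0.353 m/s

Q = A₁V₁ = (10.15×0.61) × 0.47 = 2.910 m³/s
A₂ = 13.10 × 0.63 = 8.253 m²
V₂ = Q/A₂ = 2.910/8.253 = 0.3526 m/s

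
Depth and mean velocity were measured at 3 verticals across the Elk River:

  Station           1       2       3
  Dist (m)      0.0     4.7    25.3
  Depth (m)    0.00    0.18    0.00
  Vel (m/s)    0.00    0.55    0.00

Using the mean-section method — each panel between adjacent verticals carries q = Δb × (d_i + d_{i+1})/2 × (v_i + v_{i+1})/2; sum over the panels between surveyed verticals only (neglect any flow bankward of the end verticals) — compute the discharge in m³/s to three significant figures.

Panel 1-2: Δb = 4.7 m, d̄ = (0.00+0.18)/2 = 0.09, v̄ = (0.00+0.55)/2 = 0.275 → q = 4.7×0.09×0.275 = 0.1163 m³/s
Panel 2-3: Δb = 20.6 m, d̄ = (0.18+0.00)/2 = 0.09, v̄ = (0.55+0.00)/2 = 0.275 → q = 20.6×0.09×0.275 = 0.5099 m³/s
Q = Σ q = 0.6262 m³/s

0.626 m³/s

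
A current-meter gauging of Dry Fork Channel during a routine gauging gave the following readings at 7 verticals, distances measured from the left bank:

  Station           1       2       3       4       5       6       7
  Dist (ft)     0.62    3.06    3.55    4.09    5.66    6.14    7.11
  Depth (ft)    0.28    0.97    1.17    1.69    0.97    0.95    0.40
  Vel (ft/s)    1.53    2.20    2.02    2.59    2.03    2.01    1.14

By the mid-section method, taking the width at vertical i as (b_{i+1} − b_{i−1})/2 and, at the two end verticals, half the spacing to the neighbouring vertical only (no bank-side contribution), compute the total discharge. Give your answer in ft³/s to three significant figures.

w_1 = (3.06 − 0.62)/2 = 1.22 ft; q_1 = 1.53 × 0.28 × 1.22 = 0.5226 ft³/s
w_2 = (3.55 − 0.62)/2 = 1.465 ft; q_2 = 2.20 × 0.97 × 1.465 = 3.126 ft³/s
w_3 = (4.09 − 3.06)/2 = 0.515 ft; q_3 = 2.02 × 1.17 × 0.515 = 1.217 ft³/s
w_4 = (5.66 − 3.55)/2 = 1.055 ft; q_4 = 2.59 × 1.69 × 1.055 = 4.618 ft³/s
w_5 = (6.14 − 4.09)/2 = 1.025 ft; q_5 = 2.03 × 0.97 × 1.025 = 2.018 ft³/s
w_6 = (7.11 − 5.66)/2 = 0.725 ft; q_6 = 2.01 × 0.95 × 0.725 = 1.384 ft³/s
w_7 = (7.11 − 6.14)/2 = 0.485 ft; q_7 = 1.14 × 0.40 × 0.485 = 0.2212 ft³/s
Q = Σ qᵢ = 13.11 ft³/s

13.1 ft³/s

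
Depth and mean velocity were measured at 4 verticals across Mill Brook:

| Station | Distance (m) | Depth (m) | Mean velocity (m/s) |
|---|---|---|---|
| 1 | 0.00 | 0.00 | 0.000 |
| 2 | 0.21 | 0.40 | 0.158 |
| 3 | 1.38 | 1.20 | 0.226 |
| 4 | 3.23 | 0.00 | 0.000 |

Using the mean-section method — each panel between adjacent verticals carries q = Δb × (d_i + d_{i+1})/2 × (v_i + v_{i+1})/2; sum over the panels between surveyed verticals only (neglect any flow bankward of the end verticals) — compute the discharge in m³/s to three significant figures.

0.308 m³/s

Panel 1-2: Δb = 0.21 m, d̄ = (0.00+0.40)/2 = 0.2, v̄ = (0.000+0.158)/2 = 0.079 → q = 0.21×0.2×0.079 = 0.003318 m³/s
Panel 2-3: Δb = 1.17 m, d̄ = (0.40+1.20)/2 = 0.8, v̄ = (0.158+0.226)/2 = 0.192 → q = 1.17×0.8×0.192 = 0.1797 m³/s
Panel 3-4: Δb = 1.85 m, d̄ = (1.20+0.00)/2 = 0.6, v̄ = (0.226+0.000)/2 = 0.113 → q = 1.85×0.6×0.113 = 0.1254 m³/s
Q = Σ q = 0.3085 m³/s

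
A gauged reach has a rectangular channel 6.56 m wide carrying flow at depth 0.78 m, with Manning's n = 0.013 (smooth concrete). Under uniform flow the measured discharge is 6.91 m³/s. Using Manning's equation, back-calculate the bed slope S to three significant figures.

0.000571

A = b·y = 6.56 × 0.78 = 5.117 m²
P = b + 2y = 6.56 + 2×0.78 = 8.120 m
R = A/P = 5.117/8.120 = 0.6301 m
S = (Q·n / (1·A·R^(2/3)))² = (6.91×0.013 / (1×5.117×0.7350))² = 0.0005705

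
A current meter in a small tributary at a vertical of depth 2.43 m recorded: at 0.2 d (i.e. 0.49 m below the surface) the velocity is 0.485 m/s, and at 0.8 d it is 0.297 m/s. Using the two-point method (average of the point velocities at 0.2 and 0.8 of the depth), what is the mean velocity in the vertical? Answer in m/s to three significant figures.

v̄ = (0.485 + 0.297) / 2 = 0.3910 m/s

0.391 m/s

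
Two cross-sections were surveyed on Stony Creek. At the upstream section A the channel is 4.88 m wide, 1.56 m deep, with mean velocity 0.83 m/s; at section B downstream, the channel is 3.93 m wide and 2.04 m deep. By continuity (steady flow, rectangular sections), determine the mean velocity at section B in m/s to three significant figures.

Q = A₁V₁ = (4.88×1.56) × 0.83 = 6.319 m³/s
A₂ = 3.93 × 2.04 = 8.017 m²
V₂ = Q/A₂ = 6.319/8.017 = 0.7881 m/s

0.788 m/s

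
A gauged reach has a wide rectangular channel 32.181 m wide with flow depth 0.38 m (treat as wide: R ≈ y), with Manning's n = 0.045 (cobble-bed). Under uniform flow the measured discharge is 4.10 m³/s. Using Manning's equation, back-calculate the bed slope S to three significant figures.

A = b·y = 32.181 × 0.38 = 12.23 m²
Wide channel: R ≈ y = 0.38 m
S = (Q·n / (1·A·R^(2/3)))² = (4.10×0.045 / (1×12.23×0.5246))² = 0.0008270

0.000827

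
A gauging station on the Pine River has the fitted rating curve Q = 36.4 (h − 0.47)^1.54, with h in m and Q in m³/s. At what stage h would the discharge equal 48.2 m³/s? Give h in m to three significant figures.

h − h₀ = (Q/C)^(1/b) = (48.2/36.4)^(1/1.54) = 1.200 m
h = 0.47 + 1.200 = 1.670 m

1.67 m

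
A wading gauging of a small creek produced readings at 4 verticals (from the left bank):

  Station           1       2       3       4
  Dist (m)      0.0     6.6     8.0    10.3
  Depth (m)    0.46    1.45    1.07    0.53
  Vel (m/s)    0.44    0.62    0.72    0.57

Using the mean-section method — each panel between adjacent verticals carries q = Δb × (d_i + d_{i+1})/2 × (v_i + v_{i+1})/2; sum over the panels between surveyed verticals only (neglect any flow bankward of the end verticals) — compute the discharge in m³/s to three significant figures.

5.71 m³/s

Panel 1-2: Δb = 6.6 m, d̄ = (0.46+1.45)/2 = 0.955, v̄ = (0.44+0.62)/2 = 0.53 → q = 6.6×0.955×0.53 = 3.341 m³/s
Panel 2-3: Δb = 1.4 m, d̄ = (1.45+1.07)/2 = 1.26, v̄ = (0.62+0.72)/2 = 0.67 → q = 1.4×1.26×0.67 = 1.182 m³/s
Panel 3-4: Δb = 2.3 m, d̄ = (1.07+0.53)/2 = 0.8, v̄ = (0.72+0.57)/2 = 0.645 → q = 2.3×0.8×0.645 = 1.187 m³/s
Q = Σ q = 5.709 m³/s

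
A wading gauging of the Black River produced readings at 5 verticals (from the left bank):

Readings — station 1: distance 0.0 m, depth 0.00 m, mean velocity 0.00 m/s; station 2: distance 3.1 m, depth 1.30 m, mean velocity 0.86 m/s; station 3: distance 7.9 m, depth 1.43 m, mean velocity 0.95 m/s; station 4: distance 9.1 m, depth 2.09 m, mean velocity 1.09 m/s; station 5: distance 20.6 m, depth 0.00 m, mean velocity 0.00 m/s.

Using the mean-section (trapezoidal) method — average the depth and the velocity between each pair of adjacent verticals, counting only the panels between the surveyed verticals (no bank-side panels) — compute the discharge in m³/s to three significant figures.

Panel 1-2: Δb = 3.1 m, d̄ = (0.00+1.30)/2 = 0.65, v̄ = (0.00+0.86)/2 = 0.43 → q = 3.1×0.65×0.43 = 0.8665 m³/s
Panel 2-3: Δb = 4.8 m, d̄ = (1.30+1.43)/2 = 1.365, v̄ = (0.86+0.95)/2 = 0.905 → q = 4.8×1.365×0.905 = 5.930 m³/s
Panel 3-4: Δb = 1.2 m, d̄ = (1.43+2.09)/2 = 1.76, v̄ = (0.95+1.09)/2 = 1.02 → q = 1.2×1.76×1.02 = 2.154 m³/s
Panel 4-5: Δb = 11.5 m, d̄ = (2.09+0.00)/2 = 1.045, v̄ = (1.09+0.00)/2 = 0.545 → q = 11.5×1.045×0.545 = 6.550 m³/s
Q = Σ q = 15.50 m³/s

15.5 m³/s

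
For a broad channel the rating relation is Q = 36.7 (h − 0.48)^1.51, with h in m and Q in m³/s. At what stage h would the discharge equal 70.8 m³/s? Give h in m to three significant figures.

h − h₀ = (Q/C)^(1/b) = (70.8/36.7)^(1/1.51) = 1.545 m
h = 0.48 + 1.545 = 2.025 m

2.03 m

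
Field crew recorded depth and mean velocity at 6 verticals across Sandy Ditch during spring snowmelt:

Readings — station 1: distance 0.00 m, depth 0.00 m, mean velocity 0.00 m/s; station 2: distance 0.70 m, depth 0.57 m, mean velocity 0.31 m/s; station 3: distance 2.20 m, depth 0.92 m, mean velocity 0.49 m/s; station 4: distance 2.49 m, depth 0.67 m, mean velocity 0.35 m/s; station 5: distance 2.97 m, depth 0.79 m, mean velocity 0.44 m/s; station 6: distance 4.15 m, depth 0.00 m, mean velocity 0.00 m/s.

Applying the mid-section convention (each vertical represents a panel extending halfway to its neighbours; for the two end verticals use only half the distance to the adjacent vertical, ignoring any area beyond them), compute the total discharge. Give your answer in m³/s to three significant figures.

w_2 = (2.20 − 0.00)/2 = 1.1 m; q_2 = 0.31 × 0.57 × 1.1 = 0.1944 m³/s
w_3 = (2.49 − 0.70)/2 = 0.895 m; q_3 = 0.49 × 0.92 × 0.895 = 0.4035 m³/s
w_4 = (2.97 − 2.20)/2 = 0.385 m; q_4 = 0.35 × 0.67 × 0.385 = 0.09028 m³/s
w_5 = (4.15 − 2.49)/2 = 0.83 m; q_5 = 0.44 × 0.79 × 0.83 = 0.2885 m³/s
Stations 1, 6 contribute zero (depth or velocity is 0).
Q = Σ qᵢ = 0.9766 m³/s

0.977 m³/s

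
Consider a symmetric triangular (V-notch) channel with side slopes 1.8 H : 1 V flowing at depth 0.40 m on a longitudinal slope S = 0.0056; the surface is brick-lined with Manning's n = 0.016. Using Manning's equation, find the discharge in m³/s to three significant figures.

0.421 m³/s

A = z·y² = 1.8×0.40² = 0.2880 m²
P = 2y√(1+z²) = 2×0.40×√(1+1.8²) = 1.647 m
R = A/P = 0.2880/1.647 = 0.1748 m
Q = (1/n)·A·R^(2/3)·S^(1/2) = (1/0.016) × 0.2880 × 0.1748^(2/3) × 0.0056^(1/2) = 0.4212 m³/s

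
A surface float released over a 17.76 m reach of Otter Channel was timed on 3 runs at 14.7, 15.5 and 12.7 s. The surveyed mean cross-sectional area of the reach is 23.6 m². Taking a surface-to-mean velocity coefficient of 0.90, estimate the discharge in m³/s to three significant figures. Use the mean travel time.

t̄ = (14.7 + 15.5 + 12.7) / 3 = 14.3 s
v_surface = L / t̄ = 17.76 / 14.3 = 1.242 m/s
v_mean = 0.90 × 1.242 = 1.118 m/s
Q = A × v_mean = 23.6 × 1.118 = 26.38 m³/s

26.4 m³/s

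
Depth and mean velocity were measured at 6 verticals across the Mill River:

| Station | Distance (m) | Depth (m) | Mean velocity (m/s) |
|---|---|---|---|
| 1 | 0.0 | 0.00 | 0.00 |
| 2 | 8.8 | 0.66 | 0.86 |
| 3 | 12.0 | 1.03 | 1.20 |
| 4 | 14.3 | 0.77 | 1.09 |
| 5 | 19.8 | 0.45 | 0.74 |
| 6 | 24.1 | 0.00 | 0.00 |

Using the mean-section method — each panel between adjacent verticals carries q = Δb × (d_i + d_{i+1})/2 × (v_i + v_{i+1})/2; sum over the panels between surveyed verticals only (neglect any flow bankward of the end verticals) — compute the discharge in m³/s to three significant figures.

Panel 1-2: Δb = 8.8 m, d̄ = (0.00+0.66)/2 = 0.33, v̄ = (0.00+0.86)/2 = 0.43 → q = 8.8×0.33×0.43 = 1.249 m³/s
Panel 2-3: Δb = 3.2 m, d̄ = (0.66+1.03)/2 = 0.845, v̄ = (0.86+1.20)/2 = 1.03 → q = 3.2×0.845×1.03 = 2.785 m³/s
Panel 3-4: Δb = 2.3 m, d̄ = (1.03+0.77)/2 = 0.9, v̄ = (1.20+1.09)/2 = 1.145 → q = 2.3×0.9×1.145 = 2.370 m³/s
Panel 4-5: Δb = 5.5 m, d̄ = (0.77+0.45)/2 = 0.61, v̄ = (1.09+0.74)/2 = 0.915 → q = 5.5×0.61×0.915 = 3.070 m³/s
Panel 5-6: Δb = 4.3 m, d̄ = (0.45+0.00)/2 = 0.225, v̄ = (0.74+0.00)/2 = 0.37 → q = 4.3×0.225×0.37 = 0.3580 m³/s
Q = Σ q = 9.832 m³/s

9.83 m³/s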